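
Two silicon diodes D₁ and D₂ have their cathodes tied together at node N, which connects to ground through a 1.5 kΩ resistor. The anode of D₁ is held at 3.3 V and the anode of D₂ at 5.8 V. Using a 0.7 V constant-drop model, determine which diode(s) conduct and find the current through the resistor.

Only D₂ conducts; I_R ≈ 3.4 mA

Assume both conduct. Then node N would need to be at both 3.3−0.7 = 2.6 V and 5.8−0.7 = 5.1 V, which is impossible.
Assume only D₂ conducts: V_N = 5.8 − 0.7 = 5.1 V, so I_R = 5.1/1.5 = 3.4 mA.
Check D₁: its anode-to-cathode voltage is 3.3 − 5.1 = -1.8 V < 0.7 V, so it is off. The assumption is consistent.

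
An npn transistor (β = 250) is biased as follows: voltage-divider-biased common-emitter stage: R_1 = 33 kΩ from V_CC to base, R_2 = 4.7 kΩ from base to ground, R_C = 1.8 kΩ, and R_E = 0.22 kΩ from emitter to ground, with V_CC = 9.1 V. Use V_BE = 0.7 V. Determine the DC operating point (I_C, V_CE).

Thevenize the base divider: V_Th = V_CC·R_2/(R_1+R_2) = 9.1×4.7/37.7 = 1.13 V, R_Th = R_1‖R_2 = 4.11 kΩ.
Base-emitter loop: V_Th = I_B·R_Th + V_BE + (β+1)I_B·R_E, so I_B = (1.13 − 0.7) / (4.11 + 251×0.22) = 0.00732 mA.
I_C = β·I_B = 250×0.00732 = 1.83 mA, and I_E = (β+1)I_B = 1.84 mA.
V_CE = V_CC − I_C·R_C − I_E·R_E = 9.1 − 1.83×1.8 − 1.84×0.22 = 5.4 V.
V_CE = 5.4 V > 0.2 V confirms active-region operation.

I_C ≈ 1.8 mA, V_CE ≈ 5.4 V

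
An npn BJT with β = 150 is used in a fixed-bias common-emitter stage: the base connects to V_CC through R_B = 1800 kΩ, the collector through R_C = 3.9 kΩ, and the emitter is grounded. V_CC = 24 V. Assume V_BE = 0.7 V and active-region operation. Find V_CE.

Base loop: V_CC = I_B·R_B + V_BE, so I_B = (24 − 0.7)/1800 kΩ = 0.0129 mA.
In the active region I_C = β·I_B = 150 × 0.0129 = 1.94 mA.
Collector loop: V_CE = V_CC − I_C·R_C = 24 − 1.94×3.9 = 16.4 V.
Since V_CE = 16.4 V > V_CE(sat) ≈ 0.2 V, the transistor is in the active region as assumed.

V_CE ≈ 16 V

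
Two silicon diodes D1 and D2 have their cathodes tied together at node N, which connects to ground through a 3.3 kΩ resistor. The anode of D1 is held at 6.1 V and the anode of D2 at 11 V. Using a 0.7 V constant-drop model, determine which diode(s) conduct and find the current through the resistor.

Only D2 conducts; I_R ≈ 3.1 mA

Assume both conduct. Then node N would need to be at both 6.1−0.7 = 5.4 V and 11−0.7 = 10.3 V, which is impossible.
Assume only D2 conducts: V_N = 11 − 0.7 = 10.3 V, so I_R = 10.3/3.3 = 3.12 mA.
Check D1: its anode-to-cathode voltage is 6.1 − 10.3 = -4.2 V < 0.7 V, so it is off. The assumption is consistent.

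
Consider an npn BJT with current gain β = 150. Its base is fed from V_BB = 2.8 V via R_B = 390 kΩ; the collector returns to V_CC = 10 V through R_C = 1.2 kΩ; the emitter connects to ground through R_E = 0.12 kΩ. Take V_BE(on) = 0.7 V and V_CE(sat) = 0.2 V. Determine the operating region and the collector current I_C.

Assume active. Base-emitter loop: I_B = (V_BB − V_BE)/(R_B + (β+1)R_E) = (2.8 − 0.7)/(390 + 151×0.12) = 0.00515 mA.
I_C = β·I_B = 150×0.00515 = 0.772 mA.
V_CE = V_CC − I_C·R_C − I_E·R_E = 10 − 0.772×1.2 − 0.777×0.12 = 8.98 V > V_CE(sat), so the active-region assumption holds.

active; I_C ≈ 0.77 mA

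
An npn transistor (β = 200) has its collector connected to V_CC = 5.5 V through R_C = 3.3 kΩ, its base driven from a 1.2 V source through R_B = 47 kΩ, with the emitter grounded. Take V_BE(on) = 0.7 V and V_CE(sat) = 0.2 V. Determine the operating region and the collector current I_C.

Assume active: I_B = (1.2 − 0.7)/47 = 0.0106 mA, giving I_C = β·I_B = 2.13 mA.
But then V_CE = 5.5 − 2.13×3.3 = -1.52 V < V_CE(sat) = 0.2 V — impossible in the active region.
So the transistor is saturated. With V_CE = 0.2 V, I_C = (V_CC − 0.2)/R_C = 5.3/3.3 = 1.61 mA.
Check: β·I_B = 2.13 mA > I_C = 1.61 mA, confirming saturation.

saturation; I_C ≈ 1.6 mA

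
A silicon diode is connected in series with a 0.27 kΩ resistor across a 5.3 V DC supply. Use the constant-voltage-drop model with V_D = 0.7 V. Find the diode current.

KVL around the loop: 5.3 = V_D + I·R = 0.7 + I × 0.27 kΩ.
So I = (5.3 − 0.7) / 0.27 kΩ = 4.6 / 0.27 = 17 mA.

I ≈ 17 mA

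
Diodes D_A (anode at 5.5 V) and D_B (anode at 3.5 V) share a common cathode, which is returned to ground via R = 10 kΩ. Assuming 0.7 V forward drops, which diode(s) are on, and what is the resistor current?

Assume both conduct. Then node N would need to be at both 5.5−0.7 = 4.8 V and 3.5−0.7 = 2.8 V, which is impossible.
Assume only D_A conducts: V_N = 5.5 − 0.7 = 4.8 V, so I_R = 4.8/10 = 0.48 mA.
Check D_B: its anode-to-cathode voltage is 3.5 − 4.8 = -1.3 V < 0.7 V, so it is off. The assumption is consistent.

Only D_A conducts; I_R ≈ 0.48 mA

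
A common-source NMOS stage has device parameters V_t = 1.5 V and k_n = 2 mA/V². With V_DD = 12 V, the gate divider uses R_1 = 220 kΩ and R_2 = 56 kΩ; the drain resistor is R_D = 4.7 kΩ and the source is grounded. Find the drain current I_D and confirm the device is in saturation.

V_G = V_DD·R_2/(R_1+R_2) = 12×56/276 = 2.43 V. With the source grounded, V_GS = V_G = 2.43 V.
Assume saturation: I_D = (k_n/2)(V_GS − V_t)² = (2/2)×(2.43 − 1.5)² = 1×0.935² = 0.874 mA.
V_DS = V_DD − I_D·R_D = 12 − 0.874×4.7 = 7.89 V.
Saturation requires V_DS ≥ V_GS − V_t = 0.935 V; 7.89 ≥ 0.935 ✓.

I_D ≈ 0.87 mA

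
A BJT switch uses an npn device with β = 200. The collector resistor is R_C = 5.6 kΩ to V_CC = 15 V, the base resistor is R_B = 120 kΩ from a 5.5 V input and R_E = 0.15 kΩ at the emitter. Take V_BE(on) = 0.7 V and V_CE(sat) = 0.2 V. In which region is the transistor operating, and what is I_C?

Assume active: I_B = (5.5 − 0.7)/(120 + 201×0.15) = 0.032 mA, I_C = β·I_B = 6.39 mA.
Then V_CE = 15 − 6.39×5.6 − 6.43×0.15 = -21.8 V < 0.2 V — the active assumption fails.
Re-solve with V_CE = 0.2 V. KCL at the emitter: V_E/R_E = (V_BB−0.7−V_E)/R_B + (V_CC−0.2−V_E)/R_C, giving V_E = 0.391 V.
I_C = (V_CC − 0.2 − V_E)/R_C = (14.8 − 0.391)/5.6 = 2.57 mA.
Check: I_B = (4.8 − 0.391)/120 = 0.0367 mA, and β·I_B = 7.35 mA > I_C, confirming saturation.

saturation; I_C ≈ 2.6 mA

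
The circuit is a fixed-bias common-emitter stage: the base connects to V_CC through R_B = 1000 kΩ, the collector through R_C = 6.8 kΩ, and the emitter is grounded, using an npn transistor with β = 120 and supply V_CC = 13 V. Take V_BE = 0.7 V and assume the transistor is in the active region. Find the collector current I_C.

Base loop: V_CC = I_B·R_B + V_BE, so I_B = (13 − 0.7)/1000 kΩ = 0.0123 mA.
In the active region I_C = β·I_B = 120 × 0.0123 = 1.48 mA.
Collector loop: V_CE = V_CC − I_C·R_C = 13 − 1.48×6.8 = 2.96 V.
Since V_CE = 2.96 V > V_CE(sat) ≈ 0.2 V, the transistor is in the active region as assumed.

I_C ≈ 1.5 mA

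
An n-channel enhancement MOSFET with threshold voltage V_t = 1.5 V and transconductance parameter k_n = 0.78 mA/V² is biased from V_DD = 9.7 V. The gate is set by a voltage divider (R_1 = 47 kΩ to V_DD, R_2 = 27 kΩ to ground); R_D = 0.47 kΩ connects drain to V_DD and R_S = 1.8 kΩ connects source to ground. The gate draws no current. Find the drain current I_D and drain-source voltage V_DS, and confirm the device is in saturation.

V_G = V_DD·R_2/(R_1+R_2) = 9.7×27/74 = 3.54 V.
Assume saturation: I_D = (k_n/2)(V_GS − V_t)² with V_GS = V_G − I_D·R_S = 3.54 − 1.8·I_D.
Substituting gives 1.26·I_D² − 3.86·I_D + 1.62 = 0, with roots I_D = 0.502 or 2.55 mA.
The root I_D = 2.55 mA gives V_GS = -1.06 V ≤ V_t, so take I_D = 0.502 mA.
Then V_GS = 2.63 V and V_DS = V_DD − I_D(R_D+R_S) = 9.7 − 0.502×2.27 = 8.56 V.
Saturation requires V_DS ≥ V_GS − V_t = 1.13 V; 8.56 ≥ 1.13 ✓.

I_D ≈ 0.5 mA, V_DS ≈ 8.6 V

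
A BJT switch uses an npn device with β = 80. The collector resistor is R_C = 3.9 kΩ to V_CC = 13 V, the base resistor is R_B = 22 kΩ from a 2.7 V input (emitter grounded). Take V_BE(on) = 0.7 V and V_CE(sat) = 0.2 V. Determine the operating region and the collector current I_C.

Assume active: I_B = (2.7 − 0.7)/22 = 0.0909 mA, giving I_C = β·I_B = 7.27 mA.
But then V_CE = 13 − 7.27×3.9 = -15.4 V < V_CE(sat) = 0.2 V — impossible in the active region.
So the transistor is saturated. With V_CE = 0.2 V, I_C = (V_CC − 0.2)/R_C = 12.8/3.9 = 3.28 mA.
Check: β·I_B = 7.27 mA > I_C = 3.28 mA, confirming saturation.

saturation; I_C ≈ 3.3 mA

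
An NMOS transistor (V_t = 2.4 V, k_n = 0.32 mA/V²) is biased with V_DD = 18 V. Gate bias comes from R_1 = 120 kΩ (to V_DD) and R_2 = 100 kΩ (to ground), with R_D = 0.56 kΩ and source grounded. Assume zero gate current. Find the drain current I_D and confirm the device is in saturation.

I_D ≈ 5.3 mA

V_G = V_DD·R_2/(R_1+R_2) = 18×100/220 = 8.18 V. With the source grounded, V_GS = V_G = 8.18 V.
Assume saturation: I_D = (k_n/2)(V_GS − V_t)² = (0.32/2)×(8.18 − 2.4)² = 0.16×5.78² = 5.35 mA.
V_DS = V_DD − I_D·R_D = 18 − 5.35×0.56 = 15 V.
Saturation requires V_DS ≥ V_GS − V_t = 5.78 V; 15 ≥ 5.78 ✓.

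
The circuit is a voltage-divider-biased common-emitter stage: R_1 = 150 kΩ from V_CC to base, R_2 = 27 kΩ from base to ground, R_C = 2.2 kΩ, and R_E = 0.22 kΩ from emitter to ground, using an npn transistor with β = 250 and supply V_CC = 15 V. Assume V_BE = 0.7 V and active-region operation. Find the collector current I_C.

Thevenize the base divider: V_Th = V_CC·R_2/(R_1+R_2) = 15×27/177 = 2.29 V, R_Th = R_1‖R_2 = 22.9 kΩ.
Base-emitter loop: V_Th = I_B·R_Th + V_BE + (β+1)I_B·R_E, so I_B = (2.29 − 0.7) / (22.9 + 251×0.22) = 0.0203 mA.
I_C = β·I_B = 250×0.0203 = 5.08 mA, and I_E = (β+1)I_B = 5.1 mA.
V_CE = V_CC − I_C·R_C − I_E·R_E = 15 − 5.08×2.2 − 5.1×0.22 = 2.69 V.
V_CE = 2.69 V > 0.2 V confirms active-region operation.

I_C ≈ 5.1 mA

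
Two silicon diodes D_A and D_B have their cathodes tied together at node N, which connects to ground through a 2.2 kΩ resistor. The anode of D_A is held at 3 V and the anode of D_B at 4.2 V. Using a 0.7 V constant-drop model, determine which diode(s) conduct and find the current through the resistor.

Assume both conduct. Then node N would need to be at both 3−0.7 = 2.3 V and 4.2−0.7 = 3.5 V, which is impossible.
Assume only D_B conducts: V_N = 4.2 − 0.7 = 3.5 V, so I_R = 3.5/2.2 = 1.59 mA.
Check D_A: its anode-to-cathode voltage is 3 − 3.5 = -0.5 V < 0.7 V, so it is off. The assumption is consistent.

Only D_B conducts; I_R ≈ 1.6 mA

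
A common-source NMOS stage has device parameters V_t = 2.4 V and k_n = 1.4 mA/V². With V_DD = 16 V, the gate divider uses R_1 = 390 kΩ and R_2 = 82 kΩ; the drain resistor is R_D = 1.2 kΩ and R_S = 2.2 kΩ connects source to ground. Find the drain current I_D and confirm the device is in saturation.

V_G = V_DD·R_2/(R_1+R_2) = 16×82/472 = 2.78 V.
Assume saturation: I_D = (k_n/2)(V_GS − V_t)² with V_GS = V_G − I_D·R_S = 2.78 − 2.2·I_D.
Substituting gives 3.39·I_D² − 2.17·I_D + 0.101 = 0, with roots I_D = 0.0505 or 0.59 mA.
The root I_D = 0.59 mA gives V_GS = 1.48 V ≤ V_t, so take I_D = 0.0505 mA.
Then V_GS = 2.67 V and V_DS = V_DD − I_D(R_D+R_S) = 16 − 0.0505×3.4 = 15.8 V.
Saturation requires V_DS ≥ V_GS − V_t = 0.269 V; 15.8 ≥ 0.269 ✓.

I_D ≈ 0.05 mA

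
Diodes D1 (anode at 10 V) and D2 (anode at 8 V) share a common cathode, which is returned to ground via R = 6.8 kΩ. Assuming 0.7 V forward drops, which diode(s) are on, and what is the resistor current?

Only D1 conducts; I_R ≈ 1.4 mA

Assume both conduct. Then node N would need to be at both 10−0.7 = 9.3 V and 8−0.7 = 7.3 V, which is impossible.
Assume only D1 conducts: V_N = 10 − 0.7 = 9.3 V, so I_R = 9.3/6.8 = 1.37 mA.
Check D2: its anode-to-cathode voltage is 8 − 9.3 = -1.3 V < 0.7 V, so it is off. The assumption is consistent.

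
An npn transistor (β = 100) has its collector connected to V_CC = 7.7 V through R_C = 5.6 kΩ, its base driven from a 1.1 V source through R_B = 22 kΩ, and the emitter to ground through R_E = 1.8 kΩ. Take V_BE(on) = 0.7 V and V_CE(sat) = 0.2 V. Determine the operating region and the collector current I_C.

active; I_C ≈ 0.2 mA

Assume active. Base-emitter loop: I_B = (V_BB − V_BE)/(R_B + (β+1)R_E) = (1.1 − 0.7)/(22 + 101×1.8) = 0.00196 mA.
I_C = β·I_B = 100×0.00196 = 0.196 mA.
V_CE = V_CC − I_C·R_C − I_E·R_E = 7.7 − 0.196×5.6 − 0.198×1.8 = 6.24 V > V_CE(sat), so the active-region assumption holds.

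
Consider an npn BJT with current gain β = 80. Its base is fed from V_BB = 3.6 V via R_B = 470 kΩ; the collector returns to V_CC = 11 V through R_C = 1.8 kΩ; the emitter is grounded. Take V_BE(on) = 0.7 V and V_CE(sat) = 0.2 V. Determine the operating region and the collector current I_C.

Assume active. Base-emitter loop: I_B = (V_BB − V_BE)/R_B = (3.6 − 0.7)/470 = 0.00617 mA.
I_C = β·I_B = 80×0.00617 = 0.494 mA.
V_CE = V_CC − I_C·R_C = 11 − 0.494×1.8 = 10.1 V > V_CE(sat), so the active-region assumption holds.

active; I_C ≈ 0.49 mA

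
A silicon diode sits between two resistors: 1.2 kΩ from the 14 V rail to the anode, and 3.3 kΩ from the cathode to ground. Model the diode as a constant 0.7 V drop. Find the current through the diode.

The two resistors are in series with the diode, so KVL gives 14 = I·1.2 + 0.7 + I·3.3.
I = (14 − 0.7) / (1.2 + 3.3) kΩ = 13.3 / 4.5 = 2.96 mA.

I ≈ 3 mA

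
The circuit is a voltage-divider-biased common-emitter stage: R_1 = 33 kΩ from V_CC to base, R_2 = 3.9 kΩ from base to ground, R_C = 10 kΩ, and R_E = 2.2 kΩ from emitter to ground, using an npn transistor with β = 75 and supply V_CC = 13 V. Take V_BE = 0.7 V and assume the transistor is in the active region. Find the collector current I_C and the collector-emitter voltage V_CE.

Thevenize the base divider: V_Th = V_CC·R_2/(R_1+R_2) = 13×3.9/36.9 = 1.37 V, R_Th = R_1‖R_2 = 3.49 kΩ.
Base-emitter loop: V_Th = I_B·R_Th + V_BE + (β+1)I_B·R_E, so I_B = (1.37 − 0.7) / (3.49 + 76×2.2) = 0.00395 mA.
I_C = β·I_B = 75×0.00395 = 0.296 mA, and I_E = (β+1)I_B = 0.3 mA.
V_CE = V_CC − I_C·R_C − I_E·R_E = 13 − 0.296×10 − 0.3×2.2 = 9.38 V.
V_CE = 9.38 V > 0.2 V confirms active-region operation.

I_C ≈ 0.3 mA, V_CE ≈ 9.4 V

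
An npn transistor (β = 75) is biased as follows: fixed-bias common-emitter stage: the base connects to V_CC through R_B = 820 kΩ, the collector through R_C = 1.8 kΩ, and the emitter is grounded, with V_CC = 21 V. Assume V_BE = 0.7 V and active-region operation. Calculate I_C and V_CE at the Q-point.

Base loop: V_CC = I_B·R_B + V_BE, so I_B = (21 − 0.7)/820 kΩ = 0.0248 mA.
In the active region I_C = β·I_B = 75 × 0.0248 = 1.86 mA.
Collector loop: V_CE = V_CC − I_C·R_C = 21 − 1.86×1.8 = 17.7 V.
Since V_CE = 17.7 V > V_CE(sat) ≈ 0.2 V, the transistor is in the active region as assumed.

I_C ≈ 1.9 mA, V_CE ≈ 18 V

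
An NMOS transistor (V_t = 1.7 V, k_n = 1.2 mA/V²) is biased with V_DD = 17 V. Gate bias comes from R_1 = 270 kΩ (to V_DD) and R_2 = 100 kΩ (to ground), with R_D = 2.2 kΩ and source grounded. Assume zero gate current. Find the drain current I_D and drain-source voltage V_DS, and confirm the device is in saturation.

V_G = V_DD·R_2/(R_1+R_2) = 17×100/370 = 4.59 V. With the source grounded, V_GS = V_G = 4.59 V.
Assume saturation: I_D = (k_n/2)(V_GS − V_t)² = (1.2/2)×(4.59 − 1.7)² = 0.6×2.89² = 5.03 mA.
V_DS = V_DD − I_D·R_D = 17 − 5.03×2.2 = 5.94 V.
Saturation requires V_DS ≥ V_GS − V_t = 2.89 V; 5.94 ≥ 2.89 ✓.

I_D ≈ 5 mA, V_DS ≈ 5.9 V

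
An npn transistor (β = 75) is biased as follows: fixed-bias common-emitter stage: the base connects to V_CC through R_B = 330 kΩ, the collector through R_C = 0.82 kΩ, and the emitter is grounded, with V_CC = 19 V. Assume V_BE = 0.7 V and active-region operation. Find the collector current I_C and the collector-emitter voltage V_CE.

I_C ≈ 4.2 mA, V_CE ≈ 16 V

Base loop: V_CC = I_B·R_B + V_BE, so I_B = (19 − 0.7)/330 kΩ = 0.0555 mA.
In the active region I_C = β·I_B = 75 × 0.0555 = 4.16 mA.
Collector loop: V_CE = V_CC − I_C·R_C = 19 − 4.16×0.82 = 15.6 V.
Since V_CE = 15.6 V > V_CE(sat) ≈ 0.2 V, the transistor is in the active region as assumed.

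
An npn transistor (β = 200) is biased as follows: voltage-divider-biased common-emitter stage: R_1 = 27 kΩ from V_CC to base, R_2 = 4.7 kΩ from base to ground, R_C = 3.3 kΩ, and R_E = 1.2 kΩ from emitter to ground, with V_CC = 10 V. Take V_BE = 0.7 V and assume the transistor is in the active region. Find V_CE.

Thevenize the base divider: V_Th = V_CC·R_2/(R_1+R_2) = 10×4.7/31.7 = 1.48 V, R_Th = R_1‖R_2 = 4 kΩ.
Base-emitter loop: V_Th = I_B·R_Th + V_BE + (β+1)I_B·R_E, so I_B = (1.48 − 0.7) / (4 + 201×1.2) = 0.00319 mA.
I_C = β·I_B = 200×0.00319 = 0.638 mA, and I_E = (β+1)I_B = 0.642 mA.
V_CE = V_CC − I_C·R_C − I_E·R_E = 10 − 0.638×3.3 − 0.642×1.2 = 7.12 V.
V_CE = 7.12 V > 0.2 V confirms active-region operation.

V_CE ≈ 7.1 V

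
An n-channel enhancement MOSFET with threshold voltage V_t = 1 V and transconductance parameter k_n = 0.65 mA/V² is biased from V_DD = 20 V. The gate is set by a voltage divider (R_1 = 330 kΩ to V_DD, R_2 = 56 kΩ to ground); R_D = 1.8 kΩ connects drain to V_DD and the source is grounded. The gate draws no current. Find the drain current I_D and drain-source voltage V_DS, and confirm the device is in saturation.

I_D ≈ 1.2 mA, V_DS ≈ 18 V

V_G = V_DD·R_2/(R_1+R_2) = 20×56/386 = 2.9 V. With the source grounded, V_GS = V_G = 2.9 V.
Assume saturation: I_D = (k_n/2)(V_GS − V_t)² = (0.65/2)×(2.9 − 1)² = 0.325×1.9² = 1.18 mA.
V_DS = V_DD − I_D·R_D = 20 − 1.18×1.8 = 17.9 V.
Saturation requires V_DS ≥ V_GS − V_t = 1.9 V; 17.9 ≥ 1.9 ✓.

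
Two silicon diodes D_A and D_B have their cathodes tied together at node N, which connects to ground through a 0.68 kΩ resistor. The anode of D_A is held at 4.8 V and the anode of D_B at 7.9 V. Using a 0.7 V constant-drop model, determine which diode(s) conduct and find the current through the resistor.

Only D_B conducts; I_R ≈ 11 mA

Assume both conduct. Then node N would need to be at both 4.8−0.7 = 4.1 V and 7.9−0.7 = 7.2 V, which is impossible.
Assume only D_B conducts: V_N = 7.9 − 0.7 = 7.2 V, so I_R = 7.2/0.68 = 10.6 mA.
Check D_A: its anode-to-cathode voltage is 4.8 − 7.2 = -2.4 V < 0.7 V, so it is off. The assumption is consistent.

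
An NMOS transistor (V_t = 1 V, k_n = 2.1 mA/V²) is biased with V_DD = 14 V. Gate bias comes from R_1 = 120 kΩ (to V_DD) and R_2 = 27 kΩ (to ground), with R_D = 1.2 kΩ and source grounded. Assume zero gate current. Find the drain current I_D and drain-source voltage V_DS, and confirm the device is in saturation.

I_D ≈ 2.6 mA, V_DS ≈ 11 V

V_G = V_DD·R_2/(R_1+R_2) = 14×27/147 = 2.57 V. With the source grounded, V_GS = V_G = 2.57 V.
Assume saturation: I_D = (k_n/2)(V_GS − V_t)² = (2.1/2)×(2.57 − 1)² = 1.05×1.57² = 2.59 mA.
V_DS = V_DD − I_D·R_D = 14 − 2.59×1.2 = 10.9 V.
Saturation requires V_DS ≥ V_GS − V_t = 1.57 V; 10.9 ≥ 1.57 ✓.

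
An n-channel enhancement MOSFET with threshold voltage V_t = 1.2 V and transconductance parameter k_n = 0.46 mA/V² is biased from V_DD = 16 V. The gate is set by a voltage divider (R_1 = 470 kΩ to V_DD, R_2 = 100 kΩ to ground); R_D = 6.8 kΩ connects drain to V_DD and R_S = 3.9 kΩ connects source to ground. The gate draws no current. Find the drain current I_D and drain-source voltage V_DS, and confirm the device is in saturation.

V_G = V_DD·R_2/(R_1+R_2) = 16×100/570 = 2.81 V.
Assume saturation: I_D = (k_n/2)(V_GS − V_t)² with V_GS = V_G − I_D·R_S = 2.81 − 3.9·I_D.
Substituting gives 3.5·I_D² − 3.88·I_D + 0.594 = 0, with roots I_D = 0.183 or 0.927 mA.
The root I_D = 0.927 mA gives V_GS = -0.807 V ≤ V_t, so take I_D = 0.183 mA.
Then V_GS = 2.09 V and V_DS = V_DD − I_D(R_D+R_S) = 16 − 0.183×10.7 = 14 V.
Saturation requires V_DS ≥ V_GS − V_t = 0.893 V; 14 ≥ 0.893 ✓.

I_D ≈ 0.18 mA, V_DS ≈ 14 V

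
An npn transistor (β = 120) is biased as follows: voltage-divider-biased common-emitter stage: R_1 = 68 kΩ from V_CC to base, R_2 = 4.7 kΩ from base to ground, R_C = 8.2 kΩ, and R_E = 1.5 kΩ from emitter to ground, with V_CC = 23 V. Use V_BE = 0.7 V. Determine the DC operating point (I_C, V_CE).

Thevenize the base divider: V_Th = V_CC·R_2/(R_1+R_2) = 23×4.7/72.7 = 1.49 V, R_Th = R_1‖R_2 = 4.4 kΩ.
Base-emitter loop: V_Th = I_B·R_Th + V_BE + (β+1)I_B·R_E, so I_B = (1.49 − 0.7) / (4.4 + 121×1.5) = 0.00423 mA.
I_C = β·I_B = 120×0.00423 = 0.508 mA, and I_E = (β+1)I_B = 0.512 mA.
V_CE = V_CC − I_C·R_C − I_E·R_E = 23 − 0.508×8.2 − 0.512×1.5 = 18.1 V.
V_CE = 18.1 V > 0.2 V confirms active-region operation.

I_C ≈ 0.51 mA, V_CE ≈ 18 V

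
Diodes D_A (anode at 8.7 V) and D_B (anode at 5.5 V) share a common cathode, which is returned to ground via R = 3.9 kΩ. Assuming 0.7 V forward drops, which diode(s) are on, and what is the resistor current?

Assume both conduct. Then node N would need to be at both 8.7−0.7 = 8 V and 5.5−0.7 = 4.8 V, which is impossible.
Assume only D_A conducts: V_N = 8.7 − 0.7 = 8 V, so I_R = 8/3.9 = 2.05 mA.
Check D_B: its anode-to-cathode voltage is 5.5 − 8 = -2.5 V < 0.7 V, so it is off. The assumption is consistent.

Only D_A conducts; I_R ≈ 2.1 mA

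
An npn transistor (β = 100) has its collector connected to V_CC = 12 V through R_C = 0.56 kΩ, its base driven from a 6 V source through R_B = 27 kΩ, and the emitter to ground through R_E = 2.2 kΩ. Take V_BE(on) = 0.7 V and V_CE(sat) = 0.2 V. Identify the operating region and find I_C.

Assume active. Base-emitter loop: I_B = (V_BB − V_BE)/(R_B + (β+1)R_E) = (6 − 0.7)/(27 + 101×2.2) = 0.0213 mA.
I_C = β·I_B = 100×0.0213 = 2.13 mA.
V_CE = V_CC − I_C·R_C − I_E·R_E = 12 − 2.13×0.56 − 2.15×2.2 = 6.08 V > V_CE(sat), so the active-region assumption holds.

active; I_C ≈ 2.1 mA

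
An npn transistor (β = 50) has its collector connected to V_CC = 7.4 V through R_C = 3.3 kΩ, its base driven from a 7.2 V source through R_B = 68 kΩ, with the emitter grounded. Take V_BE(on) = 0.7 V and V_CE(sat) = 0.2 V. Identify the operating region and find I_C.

Assume active: I_B = (7.2 − 0.7)/68 = 0.0956 mA, giving I_C = β·I_B = 4.78 mA.
But then V_CE = 7.4 − 4.78×3.3 = -8.37 V < V_CE(sat) = 0.2 V — impossible in the active region.
So the transistor is saturated. With V_CE = 0.2 V, I_C = (V_CC − 0.2)/R_C = 7.2/3.3 = 2.18 mA.
Check: β·I_B = 4.78 mA > I_C = 2.18 mA, confirming saturation.

saturation; I_C ≈ 2.2 mA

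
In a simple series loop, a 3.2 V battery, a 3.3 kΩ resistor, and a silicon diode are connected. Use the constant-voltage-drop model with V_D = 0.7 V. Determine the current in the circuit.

I ≈ 0.76 mA

KVL around the loop: 3.2 = V_D + I·R = 0.7 + I × 3.3 kΩ.
So I = (3.2 − 0.7) / 3.3 kΩ = 2.5 / 3.3 = 0.758 mA.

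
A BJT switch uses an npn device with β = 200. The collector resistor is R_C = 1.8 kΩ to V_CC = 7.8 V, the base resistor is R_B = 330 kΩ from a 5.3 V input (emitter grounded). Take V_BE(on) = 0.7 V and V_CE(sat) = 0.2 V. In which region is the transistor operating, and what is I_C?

Assume active. Base-emitter loop: I_B = (V_BB − V_BE)/R_B = (5.3 − 0.7)/330 = 0.0139 mA.
I_C = β·I_B = 200×0.0139 = 2.79 mA.
V_CE = V_CC − I_C·R_C = 7.8 − 2.79×1.8 = 2.78 V > V_CE(sat), so the active-region assumption holds.

active; I_C ≈ 2.8 mA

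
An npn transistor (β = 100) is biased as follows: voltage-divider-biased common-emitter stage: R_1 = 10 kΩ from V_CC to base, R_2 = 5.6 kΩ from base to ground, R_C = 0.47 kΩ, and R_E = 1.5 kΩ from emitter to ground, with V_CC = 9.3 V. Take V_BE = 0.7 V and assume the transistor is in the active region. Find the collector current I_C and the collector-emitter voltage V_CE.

Thevenize the base divider: V_Th = V_CC·R_2/(R_1+R_2) = 9.3×5.6/15.6 = 3.34 V, R_Th = R_1‖R_2 = 3.59 kΩ.
Base-emitter loop: V_Th = I_B·R_Th + V_BE + (β+1)I_B·R_E, so I_B = (3.34 − 0.7) / (3.59 + 101×1.5) = 0.017 mA.
I_C = β·I_B = 100×0.017 = 1.7 mA, and I_E = (β+1)I_B = 1.72 mA.
V_CE = V_CC − I_C·R_C − I_E·R_E = 9.3 − 1.7×0.47 − 1.72×1.5 = 5.92 V.
V_CE = 5.92 V > 0.2 V confirms active-region operation.

I_C ≈ 1.7 mA, V_CE ≈ 5.9 V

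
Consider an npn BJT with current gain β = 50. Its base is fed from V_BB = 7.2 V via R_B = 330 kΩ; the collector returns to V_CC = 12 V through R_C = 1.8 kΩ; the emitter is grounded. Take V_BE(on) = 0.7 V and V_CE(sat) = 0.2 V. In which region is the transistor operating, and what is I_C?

active; I_C ≈ 0.98 mA

Assume active. Base-emitter loop: I_B = (V_BB − V_BE)/R_B = (7.2 − 0.7)/330 = 0.0197 mA.
I_C = β·I_B = 50×0.0197 = 0.985 mA.
V_CE = V_CC − I_C·R_C = 12 − 0.985×1.8 = 10.2 V > V_CE(sat), so the active-region assumption holds.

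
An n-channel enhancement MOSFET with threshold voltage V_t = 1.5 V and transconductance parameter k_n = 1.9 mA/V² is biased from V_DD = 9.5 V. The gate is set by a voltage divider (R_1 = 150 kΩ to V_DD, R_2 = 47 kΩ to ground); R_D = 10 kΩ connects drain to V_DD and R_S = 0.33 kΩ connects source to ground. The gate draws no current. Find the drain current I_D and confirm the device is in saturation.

V_G = V_DD·R_2/(R_1+R_2) = 9.5×47/197 = 2.27 V.
Assume saturation: I_D = (k_n/2)(V_GS − V_t)² with V_GS = V_G − I_D·R_S = 2.27 − 0.33·I_D.
Substituting gives 0.103·I_D² − 1.48·I_D + 0.558 = 0, with roots I_D = 0.387 or 13.9 mA.
The root I_D = 13.9 mA gives V_GS = -2.33 V ≤ V_t, so take I_D = 0.387 mA.
Then V_GS = 2.14 V and V_DS = V_DD − I_D(R_D+R_S) = 9.5 − 0.387×10.3 = 5.5 V.
Saturation requires V_DS ≥ V_GS − V_t = 0.639 V; 5.5 ≥ 0.639 ✓.

I_D ≈ 0.39 mA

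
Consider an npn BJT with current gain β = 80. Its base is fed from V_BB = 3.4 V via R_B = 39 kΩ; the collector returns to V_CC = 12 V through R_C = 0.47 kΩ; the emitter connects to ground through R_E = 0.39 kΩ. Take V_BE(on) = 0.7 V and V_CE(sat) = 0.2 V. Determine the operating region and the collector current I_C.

Assume active. Base-emitter loop: I_B = (V_BB − V_BE)/(R_B + (β+1)R_E) = (3.4 − 0.7)/(39 + 81×0.39) = 0.0382 mA.
I_C = β·I_B = 80×0.0382 = 3.06 mA.
V_CE = V_CC − I_C·R_C − I_E·R_E = 12 − 3.06×0.47 − 3.1×0.39 = 9.35 V > V_CE(sat), so the active-region assumption holds.

active; I_C ≈ 3.1 mA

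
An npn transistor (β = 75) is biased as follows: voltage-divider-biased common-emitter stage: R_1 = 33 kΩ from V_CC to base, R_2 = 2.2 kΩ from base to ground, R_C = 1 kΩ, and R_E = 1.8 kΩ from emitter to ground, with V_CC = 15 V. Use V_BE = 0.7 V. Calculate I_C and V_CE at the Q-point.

Thevenize the base divider: V_Th = V_CC·R_2/(R_1+R_2) = 15×2.2/35.2 = 0.937 V, R_Th = R_1‖R_2 = 2.06 kΩ.
Base-emitter loop: V_Th = I_B·R_Th + V_BE + (β+1)I_B·R_E, so I_B = (0.937 − 0.7) / (2.06 + 76×1.8) = 0.00171 mA.
I_C = β·I_B = 75×0.00171 = 0.128 mA, and I_E = (β+1)I_B = 0.13 mA.
V_CE = V_CC − I_C·R_C − I_E·R_E = 15 − 0.128×1 − 0.13×1.8 = 14.6 V.
V_CE = 14.6 V > 0.2 V confirms active-region operation.

I_C ≈ 0.13 mA, V_CE ≈ 15 V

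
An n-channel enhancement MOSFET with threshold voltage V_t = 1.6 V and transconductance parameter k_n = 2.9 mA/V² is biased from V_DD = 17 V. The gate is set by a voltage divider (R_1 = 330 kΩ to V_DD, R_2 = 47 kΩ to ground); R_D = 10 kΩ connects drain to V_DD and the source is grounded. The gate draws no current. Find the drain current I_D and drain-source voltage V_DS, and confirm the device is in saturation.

V_G = V_DD·R_2/(R_1+R_2) = 17×47/377 = 2.12 V. With the source grounded, V_GS = V_G = 2.12 V.
Assume saturation: I_D = (k_n/2)(V_GS − V_t)² = (2.9/2)×(2.12 − 1.6)² = 1.45×0.519² = 0.391 mA.
V_DS = V_DD − I_D·R_D = 17 − 0.391×10 = 13.1 V.
Saturation requires V_DS ≥ V_GS − V_t = 0.519 V; 13.1 ≥ 0.519 ✓.

I_D ≈ 0.39 mA, V_DS ≈ 13 V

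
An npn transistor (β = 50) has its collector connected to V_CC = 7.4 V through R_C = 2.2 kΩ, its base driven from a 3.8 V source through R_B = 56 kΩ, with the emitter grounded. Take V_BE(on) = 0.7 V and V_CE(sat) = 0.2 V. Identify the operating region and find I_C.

active; I_C ≈ 2.8 mA

Assume active. Base-emitter loop: I_B = (V_BB − V_BE)/R_B = (3.8 − 0.7)/56 = 0.0554 mA.
I_C = β·I_B = 50×0.0554 = 2.77 mA.
V_CE = V_CC − I_C·R_C = 7.4 − 2.77×2.2 = 1.31 V > V_CE(sat), so the active-region assumption holds.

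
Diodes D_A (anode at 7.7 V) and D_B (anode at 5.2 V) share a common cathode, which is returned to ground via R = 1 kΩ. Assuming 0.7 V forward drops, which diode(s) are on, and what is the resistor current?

Assume both conduct. Then node N would need to be at both 7.7−0.7 = 7 V and 5.2−0.7 = 4.5 V, which is impossible.
Assume only D_A conducts: V_N = 7.7 − 0.7 = 7 V, so I_R = 7/1 = 7 mA.
Check D_B: its anode-to-cathode voltage is 5.2 − 7 = -1.8 V < 0.7 V, so it is off. The assumption is consistent.

Only D_A conducts; I_R ≈ 7 mA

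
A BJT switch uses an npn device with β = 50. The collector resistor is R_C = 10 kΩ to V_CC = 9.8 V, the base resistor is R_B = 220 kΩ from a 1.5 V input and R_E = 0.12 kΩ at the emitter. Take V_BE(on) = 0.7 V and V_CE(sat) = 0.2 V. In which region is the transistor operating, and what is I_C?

active; I_C ≈ 0.18 mA

Assume active. Base-emitter loop: I_B = (V_BB − V_BE)/(R_B + (β+1)R_E) = (1.5 − 0.7)/(220 + 51×0.12) = 0.00354 mA.
I_C = β·I_B = 50×0.00354 = 0.177 mA.
V_CE = V_CC − I_C·R_C − I_E·R_E = 9.8 − 0.177×10 − 0.18×0.12 = 8.01 V > V_CE(sat), so the active-region assumption holds.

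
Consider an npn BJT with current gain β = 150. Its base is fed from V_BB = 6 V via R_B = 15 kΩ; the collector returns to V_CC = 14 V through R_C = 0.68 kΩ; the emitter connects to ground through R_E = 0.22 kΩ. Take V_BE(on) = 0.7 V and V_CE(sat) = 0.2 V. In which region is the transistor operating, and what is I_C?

Assume active: I_B = (6 − 0.7)/(15 + 151×0.22) = 0.11 mA, I_C = β·I_B = 16.5 mA.
Then V_CE = 14 − 16.5×0.68 − 16.6×0.22 = -0.862 V < 0.2 V — the active assumption fails.
Re-solve with V_CE = 0.2 V. KCL at the emitter: V_E/R_E = (V_BB−0.7−V_E)/R_B + (V_CC−0.2−V_E)/R_C, giving V_E = 3.39 V.
I_C = (V_CC − 0.2 − V_E)/R_C = (13.8 − 3.39)/0.68 = 15.3 mA.
Check: I_B = (5.3 − 3.39)/15 = 0.127 mA, and β·I_B = 19.1 mA > I_C, confirming saturation.

saturation; I_C ≈ 15 mA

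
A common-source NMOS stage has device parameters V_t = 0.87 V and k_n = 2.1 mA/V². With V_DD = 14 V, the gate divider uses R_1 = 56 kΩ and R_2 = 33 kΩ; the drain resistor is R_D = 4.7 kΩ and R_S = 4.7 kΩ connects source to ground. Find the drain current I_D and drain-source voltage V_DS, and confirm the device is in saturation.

V_G = V_DD·R_2/(R_1+R_2) = 14×33/89 = 5.19 V.
Assume saturation: I_D = (k_n/2)(V_GS − V_t)² with V_GS = V_G − I_D·R_S = 5.19 − 4.7·I_D.
Substituting gives 23.2·I_D² − 43.6·I_D + 19.6 = 0, with roots I_D = 0.741 or 1.14 mA.
The root I_D = 1.14 mA gives V_GS = -0.173 V ≤ V_t, so take I_D = 0.741 mA.
Then V_GS = 1.71 V and V_DS = V_DD − I_D(R_D+R_S) = 14 − 0.741×9.4 = 7.04 V.
Saturation requires V_DS ≥ V_GS − V_t = 0.84 V; 7.04 ≥ 0.84 ✓.

I_D ≈ 0.74 mA, V_DS ≈ 7 V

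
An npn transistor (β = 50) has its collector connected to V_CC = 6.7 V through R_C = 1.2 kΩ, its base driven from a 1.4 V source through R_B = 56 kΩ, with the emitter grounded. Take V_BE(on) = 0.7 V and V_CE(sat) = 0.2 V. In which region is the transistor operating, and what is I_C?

active; I_C ≈ 0.62 mA

Assume active. Base-emitter loop: I_B = (V_BB − V_BE)/R_B = (1.4 − 0.7)/56 = 0.0125 mA.
I_C = β·I_B = 50×0.0125 = 0.625 mA.
V_CE = V_CC − I_C·R_C = 6.7 − 0.625×1.2 = 5.95 V > V_CE(sat), so the active-region assumption holds.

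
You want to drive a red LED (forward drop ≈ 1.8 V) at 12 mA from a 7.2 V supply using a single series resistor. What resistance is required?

The resistor drops V_S − V_D = 7.2 − 1.8 = 5.4 V at 12 mA.
R = 5.4 V / 12 mA = 0.45 kΩ.

R ≈ 0.45 kΩ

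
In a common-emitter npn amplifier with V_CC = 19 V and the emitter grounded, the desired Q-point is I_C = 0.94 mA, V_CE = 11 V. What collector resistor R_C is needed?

R_C ≈ 8.5 kΩ

Collector loop: V_CC = I_C·R_C + V_CE.
R_C = (V_CC − V_CE)/I_C = (19 − 11)/0.94 = 8.51 kΩ.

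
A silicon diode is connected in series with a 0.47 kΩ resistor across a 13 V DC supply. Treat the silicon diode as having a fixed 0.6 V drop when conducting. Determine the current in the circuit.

I ≈ 26 mA

KVL around the loop: 13 = V_D + I·R = 0.6 + I × 0.47 kΩ.
So I = (13 − 0.6) / 0.47 kΩ = 12.4 / 0.47 = 26.4 mA.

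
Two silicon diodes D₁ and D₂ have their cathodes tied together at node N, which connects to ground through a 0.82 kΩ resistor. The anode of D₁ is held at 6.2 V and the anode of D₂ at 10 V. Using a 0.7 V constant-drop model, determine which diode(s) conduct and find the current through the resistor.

Only D₂ conducts; I_R ≈ 11 mA

Assume both conduct. Then node N would need to be at both 6.2−0.7 = 5.5 V and 10−0.7 = 9.3 V, which is impossible.
Assume only D₂ conducts: V_N = 10 − 0.7 = 9.3 V, so I_R = 9.3/0.82 = 11.3 mA.
Check D₁: its anode-to-cathode voltage is 6.2 − 9.3 = -3.1 V < 0.7 V, so it is off. The assumption is consistent.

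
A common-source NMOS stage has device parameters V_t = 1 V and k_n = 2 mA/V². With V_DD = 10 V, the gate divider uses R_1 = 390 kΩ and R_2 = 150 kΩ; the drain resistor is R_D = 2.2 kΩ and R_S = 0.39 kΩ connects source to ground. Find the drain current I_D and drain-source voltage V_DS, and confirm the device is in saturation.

V_G = V_DD·R_2/(R_1+R_2) = 10×150/540 = 2.78 V.
Assume saturation: I_D = (k_n/2)(V_GS − V_t)² with V_GS = V_G − I_D·R_S = 2.78 − 0.39·I_D.
Substituting gives 0.152·I_D² − 2.39·I_D + 3.16 = 0, with roots I_D = 1.46 or 14.2 mA.
The root I_D = 14.2 mA gives V_GS = -2.77 V ≤ V_t, so take I_D = 1.46 mA.
Then V_GS = 2.21 V and V_DS = V_DD − I_D(R_D+R_S) = 10 − 1.46×2.59 = 6.22 V.
Saturation requires V_DS ≥ V_GS − V_t = 1.21 V; 6.22 ≥ 1.21 ✓.

I_D ≈ 1.5 mA, V_DS ≈ 6.2 V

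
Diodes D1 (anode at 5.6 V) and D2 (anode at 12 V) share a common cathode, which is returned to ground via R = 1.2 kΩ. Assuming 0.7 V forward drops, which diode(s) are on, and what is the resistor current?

Only D2 conducts; I_R ≈ 9.4 mA

Assume both conduct. Then node N would need to be at both 5.6−0.7 = 4.9 V and 12−0.7 = 11.3 V, which is impossible.
Assume only D2 conducts: V_N = 12 − 0.7 = 11.3 V, so I_R = 11.3/1.2 = 9.42 mA.
Check D1: its anode-to-cathode voltage is 5.6 − 11.3 = -5.7 V < 0.7 V, so it is off. The assumption is consistent.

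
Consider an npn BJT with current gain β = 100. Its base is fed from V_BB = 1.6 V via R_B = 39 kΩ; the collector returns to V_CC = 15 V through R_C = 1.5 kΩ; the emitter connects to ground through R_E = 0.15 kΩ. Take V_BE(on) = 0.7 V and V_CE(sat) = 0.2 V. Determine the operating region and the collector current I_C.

active; I_C ≈ 1.7 mA

Assume active. Base-emitter loop: I_B = (V_BB − V_BE)/(R_B + (β+1)R_E) = (1.6 − 0.7)/(39 + 101×0.15) = 0.0166 mA.
I_C = β·I_B = 100×0.0166 = 1.66 mA.
V_CE = V_CC − I_C·R_C − I_E·R_E = 15 − 1.66×1.5 − 1.68×0.15 = 12.3 V > V_CE(sat), so the active-region assumption holds.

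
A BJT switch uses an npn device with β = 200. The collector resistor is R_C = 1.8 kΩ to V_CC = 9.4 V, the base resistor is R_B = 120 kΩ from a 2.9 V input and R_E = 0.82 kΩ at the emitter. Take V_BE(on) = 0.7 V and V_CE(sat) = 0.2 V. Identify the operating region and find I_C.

active; I_C ≈ 1.5 mA

Assume active. Base-emitter loop: I_B = (V_BB − V_BE)/(R_B + (β+1)R_E) = (2.9 − 0.7)/(120 + 201×0.82) = 0.00772 mA.
I_C = β·I_B = 200×0.00772 = 1.54 mA.
V_CE = V_CC − I_C·R_C − I_E·R_E = 9.4 − 1.54×1.8 − 1.55×0.82 = 5.35 V > V_CE(sat), so the active-region assumption holds.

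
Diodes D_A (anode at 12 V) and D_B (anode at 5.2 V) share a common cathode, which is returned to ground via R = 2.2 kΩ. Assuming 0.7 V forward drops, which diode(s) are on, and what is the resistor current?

Assume both conduct. Then node N would need to be at both 12−0.7 = 11.3 V and 5.2−0.7 = 4.5 V, which is impossible.
Assume only D_A conducts: V_N = 12 − 0.7 = 11.3 V, so I_R = 11.3/2.2 = 5.14 mA.
Check D_B: its anode-to-cathode voltage is 5.2 − 11.3 = -6.1 V < 0.7 V, so it is off. The assumption is consistent.

Only D_A conducts; I_R ≈ 5.1 mA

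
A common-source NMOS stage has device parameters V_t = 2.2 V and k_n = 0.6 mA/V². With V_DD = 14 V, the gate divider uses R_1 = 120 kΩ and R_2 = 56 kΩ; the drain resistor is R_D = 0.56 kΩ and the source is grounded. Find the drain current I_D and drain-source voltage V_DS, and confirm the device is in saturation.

V_G = V_DD·R_2/(R_1+R_2) = 14×56/176 = 4.45 V. With the source grounded, V_GS = V_G = 4.45 V.
Assume saturation: I_D = (k_n/2)(V_GS − V_t)² = (0.6/2)×(4.45 − 2.2)² = 0.3×2.25² = 1.52 mA.
V_DS = V_DD − I_D·R_D = 14 − 1.52×0.56 = 13.1 V.
Saturation requires V_DS ≥ V_GS − V_t = 2.25 V; 13.1 ≥ 2.25 ✓.

I_D ≈ 1.5 mA, V_DS ≈ 13 V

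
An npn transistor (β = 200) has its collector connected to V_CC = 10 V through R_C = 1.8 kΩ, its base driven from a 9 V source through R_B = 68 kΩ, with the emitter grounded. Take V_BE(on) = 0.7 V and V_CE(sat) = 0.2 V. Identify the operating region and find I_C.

Assume active: I_B = (9 − 0.7)/68 = 0.122 mA, giving I_C = β·I_B = 24.4 mA.
But then V_CE = 10 − 24.4×1.8 = -33.9 V < V_CE(sat) = 0.2 V — impossible in the active region.
So the transistor is saturated. With V_CE = 0.2 V, I_C = (V_CC − 0.2)/R_C = 9.8/1.8 = 5.44 mA.
Check: β·I_B = 24.4 mA > I_C = 5.44 mA, confirming saturation.

saturation; I_C ≈ 5.4 mA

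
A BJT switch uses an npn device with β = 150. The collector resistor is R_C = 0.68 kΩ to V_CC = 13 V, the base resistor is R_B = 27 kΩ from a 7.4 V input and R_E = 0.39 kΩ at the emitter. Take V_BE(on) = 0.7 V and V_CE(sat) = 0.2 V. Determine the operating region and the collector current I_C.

Assume active. Base-emitter loop: I_B = (V_BB − V_BE)/(R_B + (β+1)R_E) = (7.4 − 0.7)/(27 + 151×0.39) = 0.078 mA.
I_C = β·I_B = 150×0.078 = 11.7 mA.
V_CE = V_CC − I_C·R_C − I_E·R_E = 13 − 11.7×0.68 − 11.8×0.39 = 0.449 V > V_CE(sat), so the active-region assumption holds.

active; I_C ≈ 12 mA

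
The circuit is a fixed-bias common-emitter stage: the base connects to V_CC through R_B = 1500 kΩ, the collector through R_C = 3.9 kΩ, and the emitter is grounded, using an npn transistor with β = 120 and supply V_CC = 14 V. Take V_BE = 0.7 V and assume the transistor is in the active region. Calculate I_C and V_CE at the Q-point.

Base loop: V_CC = I_B·R_B + V_BE, so I_B = (14 − 0.7)/1500 kΩ = 0.00887 mA.
In the active region I_C = β·I_B = 120 × 0.00887 = 1.06 mA.
Collector loop: V_CE = V_CC − I_C·R_C = 14 − 1.06×3.9 = 9.85 V.
Since V_CE = 9.85 V > V_CE(sat) ≈ 0.2 V, the transistor is in the active region as assumed.

I_C ≈ 1.1 mA, V_CE ≈ 9.9 V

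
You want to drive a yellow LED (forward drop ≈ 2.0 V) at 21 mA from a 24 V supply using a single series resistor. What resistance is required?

R ≈ 1 kΩ

The resistor drops V_S − V_D = 24 − 2.0 = 22 V at 21 mA.
R = 22 V / 21 mA = 1.05 kΩ.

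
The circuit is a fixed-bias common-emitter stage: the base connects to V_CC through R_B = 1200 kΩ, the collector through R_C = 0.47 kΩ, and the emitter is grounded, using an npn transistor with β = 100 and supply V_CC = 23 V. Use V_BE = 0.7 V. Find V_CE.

V_CE ≈ 22 V

Base loop: V_CC = I_B·R_B + V_BE, so I_B = (23 − 0.7)/1200 kΩ = 0.0186 mA.
In the active region I_C = β·I_B = 100 × 0.0186 = 1.86 mA.
Collector loop: V_CE = V_CC − I_C·R_C = 23 − 1.86×0.47 = 22.1 V.
Since V_CE = 22.1 V > V_CE(sat) ≈ 0.2 V, the transistor is in the active region as assumed.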